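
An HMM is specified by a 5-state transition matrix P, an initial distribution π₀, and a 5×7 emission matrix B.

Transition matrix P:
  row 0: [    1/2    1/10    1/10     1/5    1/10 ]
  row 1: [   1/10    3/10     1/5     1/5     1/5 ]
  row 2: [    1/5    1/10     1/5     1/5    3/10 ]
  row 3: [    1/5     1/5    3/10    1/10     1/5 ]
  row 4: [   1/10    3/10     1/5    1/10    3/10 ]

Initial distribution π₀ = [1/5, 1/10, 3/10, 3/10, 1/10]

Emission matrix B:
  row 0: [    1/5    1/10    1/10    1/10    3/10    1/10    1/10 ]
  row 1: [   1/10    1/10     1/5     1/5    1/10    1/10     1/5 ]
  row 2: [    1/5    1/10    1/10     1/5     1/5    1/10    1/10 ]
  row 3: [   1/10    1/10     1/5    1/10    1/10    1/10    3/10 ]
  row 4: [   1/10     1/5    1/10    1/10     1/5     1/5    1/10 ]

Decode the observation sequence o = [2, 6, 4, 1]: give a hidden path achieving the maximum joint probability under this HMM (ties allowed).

t=0: δ = [2.000e-02, 2.000e-02, 3.000e-02, 6.000e-02, 1.000e-02]  (obs o_0=2)
t=1: δ = [1.200e-03, 2.400e-03, 1.800e-03, 1.800e-03, 1.200e-03]  ψ = [3, 3, 3, 2, 3]  (obs o_1=6)
t=2: δ = [1.800e-04, 7.200e-05, 1.080e-04, 4.800e-05, 1.080e-04]  ψ = [0, 1, 3, 1, 2]  (obs o_2=4)
t=3: δ = [9.000e-06, 3.240e-06, 2.160e-06, 3.600e-06, 6.480e-06]  ψ = [0, 4, 2, 0, 2]  (obs o_3=1)
backtrack: best end state = 0; path = [3, 0, 0, 0]

path = [3, 0, 0, 0]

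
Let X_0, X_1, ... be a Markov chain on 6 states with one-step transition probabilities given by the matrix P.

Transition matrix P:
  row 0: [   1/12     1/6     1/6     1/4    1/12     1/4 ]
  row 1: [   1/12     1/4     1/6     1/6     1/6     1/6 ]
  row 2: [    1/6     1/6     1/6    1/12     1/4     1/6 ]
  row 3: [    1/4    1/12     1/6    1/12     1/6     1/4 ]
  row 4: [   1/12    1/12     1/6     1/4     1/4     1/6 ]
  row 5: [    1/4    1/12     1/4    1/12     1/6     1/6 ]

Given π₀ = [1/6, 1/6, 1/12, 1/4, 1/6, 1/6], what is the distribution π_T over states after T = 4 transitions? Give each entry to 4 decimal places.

t=0: π = [0.1667, 0.1667, 0.0833, 0.2500, 0.1667, 0.1667]
t=1: π = [0.1597, 0.1319, 0.1806, 0.1528, 0.1736, 0.2014]
t=2: π = [0.1574, 0.1337, 0.1834, 0.1499, 0.1829, 0.1927]
t=3: π = [0.1557, 0.1340, 0.1827, 0.1512, 0.1841, 0.1923]
t=4: π = [0.1558, 0.1339, 0.1827, 0.1511, 0.1843, 0.1922]

π = [0.1558, 0.1339, 0.1827, 0.1511, 0.1843, 0.1922]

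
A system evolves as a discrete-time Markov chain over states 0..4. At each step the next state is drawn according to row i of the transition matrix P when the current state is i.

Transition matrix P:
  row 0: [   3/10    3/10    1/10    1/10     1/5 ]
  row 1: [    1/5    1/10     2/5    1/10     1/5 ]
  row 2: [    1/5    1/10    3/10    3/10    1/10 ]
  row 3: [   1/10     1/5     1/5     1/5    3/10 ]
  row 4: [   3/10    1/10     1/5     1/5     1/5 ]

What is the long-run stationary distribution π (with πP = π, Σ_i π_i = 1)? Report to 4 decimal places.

Balance equations π_j = Σ_i π_i·P[i][j]:
  π_0 = 3/10·π_0 + 1/5·π_1 + 1/5·π_2 + 1/10·π_3 + 3/10·π_4
  π_1 = 3/10·π_0 + 1/10·π_1 + 1/10·π_2 + 1/5·π_3 + 1/10·π_4
  π_2 = 1/10·π_0 + 2/5·π_1 + 3/10·π_2 + 1/5·π_3 + 1/5·π_4
  π_3 = 1/10·π_0 + 1/10·π_1 + 3/10·π_2 + 1/5·π_3 + 1/5·π_4
  normalize: π_0 + π_1 + π_2 + π_3 + π_4 = 1
Solving the linear system gives exactly π = [1999/8949, 1460/8949, 697/2983, 29/157, 582/2983].

π = [0.2234, 0.1631, 0.2337, 0.1847, 0.1951]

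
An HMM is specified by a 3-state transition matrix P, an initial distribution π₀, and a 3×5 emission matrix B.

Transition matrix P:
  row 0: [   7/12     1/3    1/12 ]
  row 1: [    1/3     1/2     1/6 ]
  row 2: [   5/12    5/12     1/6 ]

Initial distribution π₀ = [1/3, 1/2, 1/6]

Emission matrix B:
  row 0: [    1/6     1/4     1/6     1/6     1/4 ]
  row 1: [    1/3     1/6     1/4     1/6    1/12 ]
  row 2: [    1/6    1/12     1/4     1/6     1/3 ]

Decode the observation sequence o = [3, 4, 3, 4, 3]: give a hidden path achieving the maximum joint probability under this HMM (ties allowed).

path = [0, 0, 0, 0, 0]

t=0: δ = [5.556e-02, 8.333e-02, 2.778e-02]  (obs o_0=3)
t=1: δ = [8.102e-03, 3.472e-03, 4.630e-03]  ψ = [0, 1, 1]  (obs o_1=4)
t=2: δ = [7.877e-04, 4.501e-04, 1.286e-04]  ψ = [0, 0, 2]  (obs o_2=3)
t=3: δ = [1.149e-04, 2.188e-05, 2.501e-05]  ψ = [0, 0, 1]  (obs o_3=4)
t=4: δ = [1.117e-05, 6.382e-06, 1.595e-06]  ψ = [0, 0, 0]  (obs o_4=3)
backtrack: best end state = 0; path = [0, 0, 0, 0, 0]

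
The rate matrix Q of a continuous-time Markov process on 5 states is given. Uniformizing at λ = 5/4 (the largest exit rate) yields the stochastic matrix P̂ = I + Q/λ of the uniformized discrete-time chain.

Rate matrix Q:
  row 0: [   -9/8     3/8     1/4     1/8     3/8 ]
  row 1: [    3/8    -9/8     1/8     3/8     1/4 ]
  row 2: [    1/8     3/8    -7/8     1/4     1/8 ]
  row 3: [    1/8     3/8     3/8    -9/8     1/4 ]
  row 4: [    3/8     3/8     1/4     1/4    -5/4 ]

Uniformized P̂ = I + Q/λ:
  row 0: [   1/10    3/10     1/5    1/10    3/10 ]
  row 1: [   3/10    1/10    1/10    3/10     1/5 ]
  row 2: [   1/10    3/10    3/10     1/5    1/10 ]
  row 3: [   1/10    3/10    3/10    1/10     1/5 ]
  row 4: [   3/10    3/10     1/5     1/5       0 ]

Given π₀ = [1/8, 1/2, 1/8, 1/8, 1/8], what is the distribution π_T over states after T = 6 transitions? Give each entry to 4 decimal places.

t=0: π = [0.1250, 0.5000, 0.1250, 0.1250, 0.1250]
t=1: π = [0.2250, 0.2000, 0.1750, 0.2250, 0.1750]
t=2: π = [0.1750, 0.2600, 0.2200, 0.1750, 0.1700]
t=3: π = [0.1860, 0.2480, 0.2135, 0.1910, 0.1615]
t=4: π = [0.1819, 0.2504, 0.2157, 0.1871, 0.1650]
t=5: π = [0.1831, 0.2499, 0.2152, 0.1881, 0.1636]
t=6: π = [0.1827, 0.2500, 0.2153, 0.1879, 0.1641]

π = [0.1827, 0.2500, 0.2153, 0.1879, 0.1641]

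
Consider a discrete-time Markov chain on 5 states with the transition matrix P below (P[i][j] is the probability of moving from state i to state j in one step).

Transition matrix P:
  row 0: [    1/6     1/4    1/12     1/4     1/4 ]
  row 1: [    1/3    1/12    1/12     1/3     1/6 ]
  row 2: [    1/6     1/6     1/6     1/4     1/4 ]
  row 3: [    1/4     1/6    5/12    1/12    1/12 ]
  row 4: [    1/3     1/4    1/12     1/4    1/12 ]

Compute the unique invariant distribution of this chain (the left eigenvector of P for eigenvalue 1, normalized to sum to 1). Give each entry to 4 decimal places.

π = [0.2447, 0.1856, 0.1737, 0.2275, 0.1685]

Balance equations π_j = Σ_i π_i·P[i][j]:
  π_0 = 1/6·π_0 + 1/3·π_1 + 1/6·π_2 + 1/4·π_3 + 1/3·π_4
  π_1 = 1/4·π_0 + 1/12·π_1 + 1/6·π_2 + 1/6·π_3 + 1/4·π_4
  π_2 = 1/12·π_0 + 1/12·π_1 + 1/6·π_2 + 5/12·π_3 + 1/12·π_4
  π_3 = 1/4·π_0 + 1/3·π_1 + 1/4·π_2 + 1/12·π_3 + 1/4·π_4
  normalize: π_0 + π_1 + π_2 + π_3 + π_4 = 1
Solving the linear system gives exactly π = [286/1169, 31/167, 29/167, 38/167, 197/1169].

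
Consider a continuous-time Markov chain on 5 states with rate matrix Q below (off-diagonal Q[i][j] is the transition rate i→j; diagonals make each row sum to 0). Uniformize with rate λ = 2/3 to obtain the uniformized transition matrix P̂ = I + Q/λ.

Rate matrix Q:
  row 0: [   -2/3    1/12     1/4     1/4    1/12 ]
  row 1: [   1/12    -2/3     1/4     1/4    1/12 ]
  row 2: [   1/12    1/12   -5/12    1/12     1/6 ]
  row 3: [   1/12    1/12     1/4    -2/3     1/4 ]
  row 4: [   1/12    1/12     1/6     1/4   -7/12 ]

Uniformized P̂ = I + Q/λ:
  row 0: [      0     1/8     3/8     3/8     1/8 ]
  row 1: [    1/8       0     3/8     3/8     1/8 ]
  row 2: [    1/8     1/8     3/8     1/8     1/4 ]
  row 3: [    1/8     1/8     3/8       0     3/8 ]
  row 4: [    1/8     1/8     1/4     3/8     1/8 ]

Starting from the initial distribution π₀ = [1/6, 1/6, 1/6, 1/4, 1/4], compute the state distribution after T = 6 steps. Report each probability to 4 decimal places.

π = [0.1111, 0.1111, 0.3474, 0.2095, 0.2209]

t=0: π = [0.1667, 0.1667, 0.1667, 0.2500, 0.2500]
t=1: π = [0.1042, 0.1042, 0.3438, 0.2396, 0.2083]
t=2: π = [0.1120, 0.1120, 0.3490, 0.1992, 0.2279]
t=3: π = [0.1110, 0.1110, 0.3465, 0.2131, 0.2184]
t=4: π = [0.1111, 0.1111, 0.3477, 0.2085, 0.2216]
t=5: π = [0.1111, 0.1111, 0.3473, 0.2099, 0.2206]
t=6: π = [0.1111, 0.1111, 0.3474, 0.2095, 0.2209]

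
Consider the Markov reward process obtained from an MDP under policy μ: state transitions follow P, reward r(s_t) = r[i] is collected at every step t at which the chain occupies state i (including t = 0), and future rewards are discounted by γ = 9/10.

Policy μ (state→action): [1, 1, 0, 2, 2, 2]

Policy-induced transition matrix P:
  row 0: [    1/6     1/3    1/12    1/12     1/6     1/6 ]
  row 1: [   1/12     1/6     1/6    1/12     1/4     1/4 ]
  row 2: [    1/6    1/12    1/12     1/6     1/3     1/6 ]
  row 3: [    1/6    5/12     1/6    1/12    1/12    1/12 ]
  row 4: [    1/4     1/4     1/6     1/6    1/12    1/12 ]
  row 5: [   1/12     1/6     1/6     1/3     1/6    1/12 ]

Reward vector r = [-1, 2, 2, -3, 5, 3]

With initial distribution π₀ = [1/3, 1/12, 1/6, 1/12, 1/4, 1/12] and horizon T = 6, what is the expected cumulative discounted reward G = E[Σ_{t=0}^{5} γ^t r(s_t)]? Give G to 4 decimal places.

t=0: π = [0.3333, 0.0833, 0.1667, 0.0833, 0.2500, 0.0833], E[r] = 1.4167, γ^t·E[r] = 1.416667, running G = 1.416667
t=1: π = [0.1736, 0.2500, 0.1250, 0.1389, 0.1736, 0.1389], E[r] = 1.4444, γ^t·E[r] = 1.300000, running G = 2.716667
t=2: π = [0.1487, 0.2344, 0.1418, 0.1429, 0.1823, 0.1499], E[r] = 1.5359, γ^t·E[r] = 1.244063, running G = 3.960729
t=3: π = [0.1498, 0.2306, 0.1425, 0.1478, 0.1827, 0.1466], E[r] = 1.5062, γ^t·E[r] = 1.098035, running G = 5.058764
t=4: π = [0.1505, 0.2319, 0.1423, 0.1471, 0.1821, 0.1461], E[r] = 1.5055, γ^t·E[r] = 0.987791, running G = 6.046556
t=5: π = [0.1503, 0.2318, 0.1423, 0.1469, 0.1823, 0.1464], E[r] = 1.5078, γ^t·E[r] = 0.890317, running G = 6.936873

G = 6.9369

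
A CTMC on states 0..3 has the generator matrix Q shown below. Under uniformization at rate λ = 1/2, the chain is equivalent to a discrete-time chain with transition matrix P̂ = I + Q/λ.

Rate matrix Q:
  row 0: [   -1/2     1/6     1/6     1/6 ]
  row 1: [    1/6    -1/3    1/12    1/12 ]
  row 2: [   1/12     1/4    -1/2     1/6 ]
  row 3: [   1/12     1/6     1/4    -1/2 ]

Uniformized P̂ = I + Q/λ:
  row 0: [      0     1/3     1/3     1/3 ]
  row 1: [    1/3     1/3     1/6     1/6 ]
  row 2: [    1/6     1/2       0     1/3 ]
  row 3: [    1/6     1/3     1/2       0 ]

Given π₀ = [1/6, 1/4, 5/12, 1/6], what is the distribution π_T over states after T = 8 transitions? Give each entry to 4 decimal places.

π = [0.1960, 0.3715, 0.2291, 0.2035]

t=0: π = [0.1667, 0.2500, 0.4167, 0.1667]
t=1: π = [0.1806, 0.4028, 0.1806, 0.2361]
t=2: π = [0.2037, 0.3634, 0.2454, 0.1875]
t=3: π = [0.1933, 0.3742, 0.2222, 0.2103]
t=4: π = [0.1968, 0.3704, 0.2319, 0.2009]
t=5: π = [0.1956, 0.3720, 0.2278, 0.2046]
t=6: π = [0.1961, 0.3713, 0.2295, 0.2031]
t=7: π = [0.1959, 0.3716, 0.2288, 0.2037]
t=8: π = [0.1960, 0.3715, 0.2291, 0.2035]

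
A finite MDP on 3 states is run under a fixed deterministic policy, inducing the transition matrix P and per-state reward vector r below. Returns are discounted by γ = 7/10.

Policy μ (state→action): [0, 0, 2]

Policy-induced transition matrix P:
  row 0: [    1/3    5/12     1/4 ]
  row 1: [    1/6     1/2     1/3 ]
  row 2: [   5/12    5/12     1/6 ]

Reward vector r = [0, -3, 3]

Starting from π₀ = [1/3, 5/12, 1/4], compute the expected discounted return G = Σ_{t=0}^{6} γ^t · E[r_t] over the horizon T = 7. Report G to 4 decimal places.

t=0: π = [0.3333, 0.4167, 0.2500], E[r] = -0.5000, γ^t·E[r] = -0.500000, running G = -0.500000
t=1: π = [0.2847, 0.4514, 0.2639], E[r] = -0.5625, γ^t·E[r] = -0.393750, running G = -0.893750
t=2: π = [0.2801, 0.4543, 0.2656], E[r] = -0.5660, γ^t·E[r] = -0.277326, running G = -1.171076
t=3: π = [0.2798, 0.4545, 0.2657], E[r] = -0.5664, γ^t·E[r] = -0.194277, running G = -1.365354
t=4: π = [0.2797, 0.4545, 0.2657], E[r] = -0.5664, γ^t·E[r] = -0.136000, running G = -1.501354
t=5: π = [0.2797, 0.4545, 0.2657], E[r] = -0.5664, γ^t·E[r] = -0.095200, running G = -1.596554
t=6: π = [0.2797, 0.4545, 0.2657], E[r] = -0.5664, γ^t·E[r] = -0.066640, running G = -1.663194

G = -1.6632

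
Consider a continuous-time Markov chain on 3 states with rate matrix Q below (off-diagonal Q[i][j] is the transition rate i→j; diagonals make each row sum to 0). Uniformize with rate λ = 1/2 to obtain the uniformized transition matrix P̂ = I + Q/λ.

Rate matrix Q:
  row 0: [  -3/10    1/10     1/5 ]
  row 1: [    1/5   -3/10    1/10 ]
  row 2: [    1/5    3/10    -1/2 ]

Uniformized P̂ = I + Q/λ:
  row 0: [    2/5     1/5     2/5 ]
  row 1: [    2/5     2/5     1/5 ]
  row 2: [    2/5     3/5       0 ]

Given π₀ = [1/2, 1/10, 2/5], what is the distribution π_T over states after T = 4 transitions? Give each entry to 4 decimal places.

t=0: π = [0.5000, 0.1000, 0.4000]
t=1: π = [0.4000, 0.3800, 0.2200]
t=2: π = [0.4000, 0.3640, 0.2360]
t=3: π = [0.4000, 0.3672, 0.2328]
t=4: π = [0.4000, 0.3666, 0.2334]

π = [0.4000, 0.3666, 0.2334]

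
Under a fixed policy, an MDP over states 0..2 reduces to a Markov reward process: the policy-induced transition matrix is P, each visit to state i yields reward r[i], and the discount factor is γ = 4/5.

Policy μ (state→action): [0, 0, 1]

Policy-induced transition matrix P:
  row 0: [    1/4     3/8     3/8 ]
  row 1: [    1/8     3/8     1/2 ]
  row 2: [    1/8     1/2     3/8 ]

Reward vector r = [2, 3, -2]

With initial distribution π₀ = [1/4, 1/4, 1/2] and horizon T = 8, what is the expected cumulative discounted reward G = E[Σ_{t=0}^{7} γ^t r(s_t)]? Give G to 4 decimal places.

t=0: π = [0.2500, 0.2500, 0.5000], E[r] = 0.2500, γ^t·E[r] = 0.250000, running G = 0.250000
t=1: π = [0.1563, 0.4375, 0.4063], E[r] = 0.8125, γ^t·E[r] = 0.650000, running G = 0.900000
t=2: π = [0.1445, 0.4258, 0.4297], E[r] = 0.7070, γ^t·E[r] = 0.452500, running G = 1.352500
t=3: π = [0.1431, 0.4287, 0.4282], E[r] = 0.7158, γ^t·E[r] = 0.366500, running G = 1.719000
t=4: π = [0.1429, 0.4285, 0.4286], E[r] = 0.7142, γ^t·E[r] = 0.292525, running G = 2.011525
t=5: π = [0.1429, 0.4286, 0.4286], E[r] = 0.7143, γ^t·E[r] = 0.234065, running G = 2.245590
t=6: π = [0.1429, 0.4286, 0.4286], E[r] = 0.7143, γ^t·E[r] = 0.187245, running G = 2.432835
t=7: π = [0.1429, 0.4286, 0.4286], E[r] = 0.7143, γ^t·E[r] = 0.149797, running G = 2.582632

G = 2.5826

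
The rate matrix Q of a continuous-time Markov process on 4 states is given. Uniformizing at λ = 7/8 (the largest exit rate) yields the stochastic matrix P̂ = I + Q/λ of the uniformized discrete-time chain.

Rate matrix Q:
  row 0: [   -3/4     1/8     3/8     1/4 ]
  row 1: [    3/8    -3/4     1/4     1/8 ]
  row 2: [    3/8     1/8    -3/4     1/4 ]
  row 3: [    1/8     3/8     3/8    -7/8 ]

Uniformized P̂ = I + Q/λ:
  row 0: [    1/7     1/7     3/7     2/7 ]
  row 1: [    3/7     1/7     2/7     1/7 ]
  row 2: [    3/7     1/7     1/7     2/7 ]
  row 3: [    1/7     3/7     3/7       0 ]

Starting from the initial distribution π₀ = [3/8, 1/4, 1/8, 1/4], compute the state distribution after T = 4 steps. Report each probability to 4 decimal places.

t=0: π = [0.3750, 0.2500, 0.1250, 0.2500]
t=1: π = [0.2500, 0.2143, 0.3571, 0.1786]
t=2: π = [0.3061, 0.1939, 0.2959, 0.2041]
t=3: π = [0.2828, 0.2012, 0.3163, 0.1997]
t=4: π = [0.2907, 0.1999, 0.3095, 0.1999]

π = [0.2907, 0.1999, 0.3095, 0.1999]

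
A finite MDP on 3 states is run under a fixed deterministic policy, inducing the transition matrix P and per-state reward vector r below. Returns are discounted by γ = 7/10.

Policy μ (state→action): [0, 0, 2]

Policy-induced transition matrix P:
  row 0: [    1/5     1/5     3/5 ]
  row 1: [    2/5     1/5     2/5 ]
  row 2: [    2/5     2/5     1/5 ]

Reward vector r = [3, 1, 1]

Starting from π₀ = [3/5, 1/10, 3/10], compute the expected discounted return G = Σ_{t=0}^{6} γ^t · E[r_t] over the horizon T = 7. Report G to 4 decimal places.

G = 5.5659

t=0: π = [0.6000, 0.1000, 0.3000], E[r] = 2.2000, γ^t·E[r] = 2.200000, running G = 2.200000
t=1: π = [0.2800, 0.2600, 0.4600], E[r] = 1.5600, γ^t·E[r] = 1.092000, running G = 3.292000
t=2: π = [0.3440, 0.2920, 0.3640], E[r] = 1.6880, γ^t·E[r] = 0.827120, running G = 4.119120
t=3: π = [0.3312, 0.2728, 0.3960], E[r] = 1.6624, γ^t·E[r] = 0.570203, running G = 4.689323
t=4: π = [0.3338, 0.2792, 0.3870], E[r] = 1.6675, γ^t·E[r] = 0.400372, running G = 5.089695
t=5: π = [0.3332, 0.2774, 0.3893], E[r] = 1.6665, γ^t·E[r] = 0.280088, running G = 5.369783
t=6: π = [0.3334, 0.2779, 0.3888], E[r] = 1.6667, γ^t·E[r] = 0.196086, running G = 5.565868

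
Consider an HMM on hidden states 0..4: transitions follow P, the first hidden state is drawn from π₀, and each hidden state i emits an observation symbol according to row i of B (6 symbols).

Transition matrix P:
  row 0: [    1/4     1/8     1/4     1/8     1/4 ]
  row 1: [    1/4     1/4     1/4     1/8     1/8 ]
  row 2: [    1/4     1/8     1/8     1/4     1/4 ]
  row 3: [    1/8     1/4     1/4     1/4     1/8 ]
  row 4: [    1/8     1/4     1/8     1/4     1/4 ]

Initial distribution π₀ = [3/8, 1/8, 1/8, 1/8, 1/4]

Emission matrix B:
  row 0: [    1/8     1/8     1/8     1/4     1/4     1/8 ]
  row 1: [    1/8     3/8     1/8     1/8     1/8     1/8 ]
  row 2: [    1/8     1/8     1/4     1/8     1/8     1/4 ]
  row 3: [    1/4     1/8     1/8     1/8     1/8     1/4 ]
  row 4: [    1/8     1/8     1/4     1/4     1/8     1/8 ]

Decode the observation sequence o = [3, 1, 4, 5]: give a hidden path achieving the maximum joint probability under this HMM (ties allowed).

path = [4, 1, 0, 2]

t=0: δ = [9.375e-02, 1.562e-02, 1.562e-02, 1.562e-02, 6.250e-02]  (obs o_0=3)
t=1: δ = [2.930e-03, 5.859e-03, 2.930e-03, 1.953e-03, 2.930e-03]  ψ = [0, 4, 0, 4, 0]  (obs o_1=1)
t=2: δ = [3.662e-04, 1.831e-04, 1.831e-04, 9.155e-05, 9.155e-05]  ψ = [1, 1, 1, 1, 0]  (obs o_2=4)
t=3: δ = [1.144e-05, 5.722e-06, 2.289e-05, 1.144e-05, 1.144e-05]  ψ = [0, 0, 0, 0, 0]  (obs o_3=5)
backtrack: best end state = 2; path = [4, 1, 0, 2]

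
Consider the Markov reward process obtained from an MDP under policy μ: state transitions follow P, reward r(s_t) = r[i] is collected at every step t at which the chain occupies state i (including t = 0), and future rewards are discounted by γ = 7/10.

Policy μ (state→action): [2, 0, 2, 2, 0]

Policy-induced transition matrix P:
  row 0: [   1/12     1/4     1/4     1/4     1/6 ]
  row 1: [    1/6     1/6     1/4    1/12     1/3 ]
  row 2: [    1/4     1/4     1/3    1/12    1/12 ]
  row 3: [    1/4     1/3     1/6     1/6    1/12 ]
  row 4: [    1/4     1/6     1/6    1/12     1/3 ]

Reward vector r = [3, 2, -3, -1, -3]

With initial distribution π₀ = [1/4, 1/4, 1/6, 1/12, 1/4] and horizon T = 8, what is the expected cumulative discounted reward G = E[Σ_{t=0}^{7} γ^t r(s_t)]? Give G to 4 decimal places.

G = -1.0791

t=0: π = [0.2500, 0.2500, 0.1667, 0.0833, 0.2500], E[r] = -0.0833, γ^t·E[r] = -0.083333, running G = -0.083333
t=1: π = [0.1875, 0.2153, 0.2361, 0.1319, 0.2292], E[r] = -0.5347, γ^t·E[r] = -0.374306, running G = -0.457639
t=2: π = [0.2008, 0.2240, 0.2396, 0.1256, 0.2101], E[r] = -0.4242, γ^t·E[r] = -0.207853, running G = -0.665492
t=3: π = [0.1979, 0.2243, 0.2420, 0.1273, 0.2086], E[r] = -0.4368, γ^t·E[r] = -0.149814, running G = -0.815306
t=4: π = [0.1983, 0.2245, 0.2422, 0.1269, 0.2080], E[r] = -0.4335, γ^t·E[r] = -0.104088, running G = -0.919394
t=5: π = [0.1982, 0.2245, 0.2423, 0.1270, 0.2080], E[r] = -0.4340, γ^t·E[r] = -0.072946, running G = -0.992340
t=6: π = [0.1983, 0.2245, 0.2423, 0.1270, 0.2080], E[r] = -0.4339, γ^t·E[r] = -0.051049, running G = -1.043390
t=7: π = [0.1982, 0.2245, 0.2423, 0.1270, 0.2080], E[r] = -0.4339, γ^t·E[r] = -0.035736, running G = -1.079126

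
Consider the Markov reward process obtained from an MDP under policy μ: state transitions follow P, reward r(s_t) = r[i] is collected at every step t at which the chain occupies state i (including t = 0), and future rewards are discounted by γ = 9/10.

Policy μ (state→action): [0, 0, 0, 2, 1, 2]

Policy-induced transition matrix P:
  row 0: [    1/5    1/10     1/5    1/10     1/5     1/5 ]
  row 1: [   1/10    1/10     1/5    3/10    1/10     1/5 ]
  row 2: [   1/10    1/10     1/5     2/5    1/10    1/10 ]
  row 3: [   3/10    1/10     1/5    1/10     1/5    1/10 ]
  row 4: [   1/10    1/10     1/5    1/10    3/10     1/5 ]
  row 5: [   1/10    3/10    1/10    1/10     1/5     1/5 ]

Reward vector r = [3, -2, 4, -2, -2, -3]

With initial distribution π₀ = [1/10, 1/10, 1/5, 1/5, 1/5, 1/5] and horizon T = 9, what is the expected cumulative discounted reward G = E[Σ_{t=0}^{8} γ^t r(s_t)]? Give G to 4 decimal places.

G = -2.0832

t=0: π = [0.1000, 0.1000, 0.2000, 0.2000, 0.2000, 0.2000], E[r] = -0.5000, γ^t·E[r] = -0.500000, running G = -0.500000
t=1: π = [0.1500, 0.1400, 0.1800, 0.1800, 0.1900, 0.1600], E[r] = -0.3300, γ^t·E[r] = -0.297000, running G = -0.797000
t=2: π = [0.1510, 0.1320, 0.1840, 0.1820, 0.1870, 0.1640], E[r] = -0.3050, γ^t·E[r] = -0.247050, running G = -1.044050
t=3: π = [0.1515, 0.1328, 0.1836, 0.1816, 0.1871, 0.1634], E[r] = -0.3043, γ^t·E[r] = -0.221835, running G = -1.265885
t=4: π = [0.1515, 0.1327, 0.1837, 0.1816, 0.1871, 0.1635], E[r] = -0.3042, γ^t·E[r] = -0.199566, running G = -1.465451
t=5: π = [0.1515, 0.1327, 0.1837, 0.1816, 0.1871, 0.1635], E[r] = -0.3042, γ^t·E[r] = -0.179617, running G = -1.645068
t=6: π = [0.1515, 0.1327, 0.1837, 0.1816, 0.1871, 0.1635], E[r] = -0.3042, γ^t·E[r] = -0.161655, running G = -1.806722
t=7: π = [0.1515, 0.1327, 0.1837, 0.1816, 0.1871, 0.1635], E[r] = -0.3042, γ^t·E[r] = -0.145489, running G = -1.952212
t=8: π = [0.1515, 0.1327, 0.1837, 0.1816, 0.1871, 0.1635], E[r] = -0.3042, γ^t·E[r] = -0.130940, running G = -2.083152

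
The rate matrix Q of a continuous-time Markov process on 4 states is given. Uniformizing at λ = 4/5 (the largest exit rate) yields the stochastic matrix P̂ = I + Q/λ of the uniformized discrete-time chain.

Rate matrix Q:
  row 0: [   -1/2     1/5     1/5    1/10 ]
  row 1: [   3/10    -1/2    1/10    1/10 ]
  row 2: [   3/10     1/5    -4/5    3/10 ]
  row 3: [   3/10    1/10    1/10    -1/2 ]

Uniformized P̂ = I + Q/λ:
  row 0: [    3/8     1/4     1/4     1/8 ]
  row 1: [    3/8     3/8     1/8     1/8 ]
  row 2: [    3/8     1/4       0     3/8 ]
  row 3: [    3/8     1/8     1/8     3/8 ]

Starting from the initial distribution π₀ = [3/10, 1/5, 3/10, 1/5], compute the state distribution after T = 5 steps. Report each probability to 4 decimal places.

t=0: π = [0.3000, 0.2000, 0.3000, 0.2000]
t=1: π = [0.3750, 0.2500, 0.1250, 0.2500]
t=2: π = [0.3750, 0.2500, 0.1563, 0.2188]
t=3: π = [0.3750, 0.2539, 0.1523, 0.2188]
t=4: π = [0.3750, 0.2544, 0.1528, 0.2178]
t=5: π = [0.3750, 0.2546, 0.1528, 0.2177]

π = [0.3750, 0.2546, 0.1528, 0.2177]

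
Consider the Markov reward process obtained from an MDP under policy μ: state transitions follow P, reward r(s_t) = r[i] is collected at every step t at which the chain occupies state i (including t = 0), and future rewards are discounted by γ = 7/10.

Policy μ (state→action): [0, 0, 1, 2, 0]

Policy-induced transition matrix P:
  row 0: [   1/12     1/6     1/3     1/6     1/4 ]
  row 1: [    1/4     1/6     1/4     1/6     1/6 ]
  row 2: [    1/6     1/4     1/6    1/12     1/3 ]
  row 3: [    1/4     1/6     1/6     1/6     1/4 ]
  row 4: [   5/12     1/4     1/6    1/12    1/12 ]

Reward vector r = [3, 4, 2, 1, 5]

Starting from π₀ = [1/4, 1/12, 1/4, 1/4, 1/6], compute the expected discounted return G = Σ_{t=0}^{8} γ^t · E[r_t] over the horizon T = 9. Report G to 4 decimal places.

t=0: π = [0.2500, 0.0833, 0.2500, 0.2500, 0.1667], E[r] = 2.6667, γ^t·E[r] = 2.666667, running G = 2.666667
t=1: π = [0.2153, 0.2014, 0.2153, 0.1319, 0.2361], E[r] = 3.1944, γ^t·E[r] = 2.236111, running G = 4.902778
t=2: π = [0.2355, 0.2043, 0.2193, 0.1291, 0.2118], E[r] = 3.1505, γ^t·E[r] = 1.543727, running G = 6.446505
t=3: π = [0.2278, 0.2026, 0.2229, 0.1307, 0.2160], E[r] = 3.1501, γ^t·E[r] = 1.080476, running G = 7.526981
t=4: π = [0.2295, 0.2032, 0.2215, 0.1301, 0.2157], E[r] = 3.1530, γ^t·E[r] = 0.757024, running G = 8.284005
t=5: π = [0.2292, 0.2031, 0.2218, 0.1302, 0.2156], E[r] = 3.1519, γ^t·E[r] = 0.529746, running G = 8.813751
t=6: π = [0.2292, 0.2031, 0.2218, 0.1302, 0.2156], E[r] = 3.1522, γ^t·E[r] = 0.370848, running G = 9.184599
t=7: π = [0.2293, 0.2031, 0.2218, 0.1302, 0.2156], E[r] = 3.1521, γ^t·E[r] = 0.259591, running G = 9.444190
t=8: π = [0.2292, 0.2031, 0.2218, 0.1302, 0.2156], E[r] = 3.1521, γ^t·E[r] = 0.181714, running G = 9.625904

G = 9.6259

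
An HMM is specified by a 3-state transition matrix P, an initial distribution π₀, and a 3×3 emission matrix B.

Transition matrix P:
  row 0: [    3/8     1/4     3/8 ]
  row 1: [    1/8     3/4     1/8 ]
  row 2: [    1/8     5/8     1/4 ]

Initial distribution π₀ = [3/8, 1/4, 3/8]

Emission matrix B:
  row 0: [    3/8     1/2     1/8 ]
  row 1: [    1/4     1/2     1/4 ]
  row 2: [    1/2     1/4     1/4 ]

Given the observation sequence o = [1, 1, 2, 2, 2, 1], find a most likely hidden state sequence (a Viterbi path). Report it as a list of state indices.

t=0: δ = [1.875e-01, 1.250e-01, 9.375e-02]  (obs o_0=1)
t=1: δ = [3.516e-02, 4.688e-02, 1.758e-02]  ψ = [0, 1, 0]  (obs o_1=1)
t=2: δ = [1.648e-03, 8.789e-03, 3.296e-03]  ψ = [0, 1, 0]  (obs o_2=2)
t=3: δ = [1.373e-04, 1.648e-03, 2.747e-04]  ψ = [1, 1, 1]  (obs o_3=2)
t=4: δ = [2.575e-05, 3.090e-04, 5.150e-05]  ψ = [1, 1, 1]  (obs o_4=2)
t=5: δ = [1.931e-05, 1.159e-04, 9.656e-06]  ψ = [1, 1, 1]  (obs o_5=1)
backtrack: best end state = 1; path = [1, 1, 1, 1, 1, 1]

path = [1, 1, 1, 1, 1, 1]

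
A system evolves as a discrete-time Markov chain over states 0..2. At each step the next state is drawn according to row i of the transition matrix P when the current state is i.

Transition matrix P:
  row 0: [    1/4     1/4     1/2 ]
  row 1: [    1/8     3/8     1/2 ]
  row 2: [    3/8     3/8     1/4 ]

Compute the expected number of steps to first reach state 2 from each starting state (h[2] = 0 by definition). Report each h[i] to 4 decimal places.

First-step conditioning: h[2] = 0; for i ≠ 2, h[i] = 1 + Σ_k P[i][k]·h[k].
  h[0] = 1 + 1/4·h[0] + 1/4·h[1]
  h[1] = 1 + 1/8·h[0] + 3/8·h[1]
Solving the 2×2 linear system over states ≠ 2 gives exactly h = [2, 2, 0] (h[2] = 0 is the target).

h = [2.0000, 2.0000, 0.0000]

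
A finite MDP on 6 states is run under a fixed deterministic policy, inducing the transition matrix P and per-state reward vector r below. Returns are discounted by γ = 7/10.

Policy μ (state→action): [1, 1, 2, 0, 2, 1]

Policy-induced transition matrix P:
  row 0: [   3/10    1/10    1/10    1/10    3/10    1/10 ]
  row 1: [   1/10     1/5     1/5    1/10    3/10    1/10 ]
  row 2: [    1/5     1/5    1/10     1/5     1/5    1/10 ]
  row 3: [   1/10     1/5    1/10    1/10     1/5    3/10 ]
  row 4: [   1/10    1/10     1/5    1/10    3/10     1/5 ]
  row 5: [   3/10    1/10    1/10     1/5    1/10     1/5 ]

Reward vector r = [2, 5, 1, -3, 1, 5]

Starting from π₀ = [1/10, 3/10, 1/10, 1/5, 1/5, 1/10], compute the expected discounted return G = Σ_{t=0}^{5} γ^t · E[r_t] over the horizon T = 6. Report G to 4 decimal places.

G = 5.6400

t=0: π = [0.1000, 0.3000, 0.1000, 0.2000, 0.2000, 0.1000], E[r] = 1.9000, γ^t·E[r] = 1.900000, running G = 1.900000
t=1: π = [0.1500, 0.1600, 0.1500, 0.1200, 0.2500, 0.1700], E[r] = 1.9900, γ^t·E[r] = 1.393000, running G = 3.293000
t=2: π = [0.1790, 0.1430, 0.1410, 0.1320, 0.2390, 0.1660], E[r] = 1.8870, γ^t·E[r] = 0.924630, running G = 4.217630
t=3: π = [0.1831, 0.1416, 0.1382, 0.1307, 0.2395, 0.1669], E[r] = 1.8943, γ^t·E[r] = 0.649745, running G = 4.867375
t=4: π = [0.1838, 0.1411, 0.1381, 0.1305, 0.2397, 0.1668], E[r] = 1.8931, γ^t·E[r] = 0.454533, running G = 5.321908
t=5: π = [0.1839, 0.1410, 0.1381, 0.1305, 0.2398, 0.1668], E[r] = 1.8929, γ^t·E[r] = 0.318132, running G = 5.640040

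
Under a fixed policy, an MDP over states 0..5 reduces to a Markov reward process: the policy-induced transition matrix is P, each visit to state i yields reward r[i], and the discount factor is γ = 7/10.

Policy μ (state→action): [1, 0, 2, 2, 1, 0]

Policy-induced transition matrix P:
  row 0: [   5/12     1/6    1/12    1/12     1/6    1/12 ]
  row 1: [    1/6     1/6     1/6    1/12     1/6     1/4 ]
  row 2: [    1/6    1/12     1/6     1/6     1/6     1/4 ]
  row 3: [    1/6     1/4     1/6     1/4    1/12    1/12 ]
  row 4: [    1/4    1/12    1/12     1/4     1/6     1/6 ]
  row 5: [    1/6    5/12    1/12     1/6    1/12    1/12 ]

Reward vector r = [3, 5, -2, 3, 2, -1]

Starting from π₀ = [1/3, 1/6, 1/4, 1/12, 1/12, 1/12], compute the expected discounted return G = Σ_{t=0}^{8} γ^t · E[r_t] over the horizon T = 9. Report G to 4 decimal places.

t=0: π = [0.3333, 0.1667, 0.2500, 0.0833, 0.0833, 0.0833], E[r] = 1.6667, γ^t·E[r] = 1.666667, running G = 1.666667
t=1: π = [0.2569, 0.1667, 0.1250, 0.1389, 0.1528, 0.1597], E[r] = 1.9167, γ^t·E[r] = 1.341667, running G = 3.008333
t=2: π = [0.2436, 0.1950, 0.1192, 0.1557, 0.1418, 0.1447], E[r] = 2.0735, γ^t·E[r] = 1.016013, running G = 4.024346
t=3: π = [0.2394, 0.1941, 0.1225, 0.1549, 0.1416, 0.1475], E[r] = 2.0439, γ^t·E[r] = 0.701069, running G = 4.725415
t=4: π = [0.2383, 0.1944, 0.1226, 0.1553, 0.1415, 0.1479], E[r] = 2.0427, γ^t·E[r] = 0.490462, running G = 5.215877
t=5: π = [0.2380, 0.1946, 0.1227, 0.1553, 0.1414, 0.1480], E[r] = 2.0424, γ^t·E[r] = 0.343267, running G = 5.559144
t=6: π = [0.2380, 0.1946, 0.1227, 0.1553, 0.1414, 0.1480], E[r] = 2.0422, γ^t·E[r] = 0.240267, running G = 5.799411
t=7: π = [0.2379, 0.1946, 0.1227, 0.1553, 0.1414, 0.1480], E[r] = 2.0422, γ^t·E[r] = 0.168184, running G = 5.967596
t=8: π = [0.2379, 0.1946, 0.1227, 0.1553, 0.1414, 0.1480], E[r] = 2.0422, γ^t·E[r] = 0.117728, running G = 6.085324

G = 6.0853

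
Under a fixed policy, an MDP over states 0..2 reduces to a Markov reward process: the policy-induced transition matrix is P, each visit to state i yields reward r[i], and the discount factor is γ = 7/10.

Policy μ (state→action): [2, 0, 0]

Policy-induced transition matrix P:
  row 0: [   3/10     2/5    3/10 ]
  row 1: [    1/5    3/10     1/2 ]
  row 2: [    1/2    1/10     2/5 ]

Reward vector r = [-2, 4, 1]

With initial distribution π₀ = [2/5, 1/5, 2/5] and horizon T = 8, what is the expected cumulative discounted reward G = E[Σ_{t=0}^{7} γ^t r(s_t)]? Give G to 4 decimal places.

G = 1.9272

t=0: π = [0.4000, 0.2000, 0.4000], E[r] = 0.4000, γ^t·E[r] = 0.400000, running G = 0.400000
t=1: π = [0.3600, 0.2600, 0.3800], E[r] = 0.7000, γ^t·E[r] = 0.490000, running G = 0.890000
t=2: π = [0.3500, 0.2600, 0.3900], E[r] = 0.7300, γ^t·E[r] = 0.357700, running G = 1.247700
t=3: π = [0.3520, 0.2570, 0.3910], E[r] = 0.7150, γ^t·E[r] = 0.245245, running G = 1.492945
t=4: π = [0.3525, 0.2570, 0.3905], E[r] = 0.7135, γ^t·E[r] = 0.171311, running G = 1.664256
t=5: π = [0.3524, 0.2572, 0.3905], E[r] = 0.7143, γ^t·E[r] = 0.120044, running G = 1.784300
t=6: π = [0.3524, 0.2572, 0.3905], E[r] = 0.7143, γ^t·E[r] = 0.084040, running G = 1.868340
t=7: π = [0.3524, 0.2571, 0.3905], E[r] = 0.7143, γ^t·E[r] = 0.058825, running G = 1.927165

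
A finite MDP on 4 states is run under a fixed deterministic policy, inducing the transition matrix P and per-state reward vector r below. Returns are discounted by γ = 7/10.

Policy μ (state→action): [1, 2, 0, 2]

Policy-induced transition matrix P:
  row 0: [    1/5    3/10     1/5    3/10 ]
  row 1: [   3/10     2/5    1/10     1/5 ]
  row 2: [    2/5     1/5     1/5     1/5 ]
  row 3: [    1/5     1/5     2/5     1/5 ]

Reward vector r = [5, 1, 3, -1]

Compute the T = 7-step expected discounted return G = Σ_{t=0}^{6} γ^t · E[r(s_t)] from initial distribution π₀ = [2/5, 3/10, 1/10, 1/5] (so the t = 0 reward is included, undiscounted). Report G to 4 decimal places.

t=0: π = [0.4000, 0.3000, 0.1000, 0.2000], E[r] = 2.4000, γ^t·E[r] = 2.400000, running G = 2.400000
t=1: π = [0.2500, 0.3000, 0.2100, 0.2400], E[r] = 1.9400, γ^t·E[r] = 1.358000, running G = 3.758000
t=2: π = [0.2720, 0.2850, 0.2180, 0.2250], E[r] = 2.0740, γ^t·E[r] = 1.016260, running G = 4.774260
t=3: π = [0.2721, 0.2842, 0.2165, 0.2272], E[r] = 2.0670, γ^t·E[r] = 0.708981, running G = 5.483241
t=4: π = [0.2717, 0.2841, 0.2170, 0.2272], E[r] = 2.0665, γ^t·E[r] = 0.496167, running G = 5.979408
t=5: π = [0.2718, 0.2840, 0.2170, 0.2272], E[r] = 2.0670, γ^t·E[r] = 0.347395, running G = 6.326803
t=6: π = [0.2718, 0.2840, 0.2170, 0.2272], E[r] = 2.0669, γ^t·E[r] = 0.243173, running G = 6.569975

G = 6.5700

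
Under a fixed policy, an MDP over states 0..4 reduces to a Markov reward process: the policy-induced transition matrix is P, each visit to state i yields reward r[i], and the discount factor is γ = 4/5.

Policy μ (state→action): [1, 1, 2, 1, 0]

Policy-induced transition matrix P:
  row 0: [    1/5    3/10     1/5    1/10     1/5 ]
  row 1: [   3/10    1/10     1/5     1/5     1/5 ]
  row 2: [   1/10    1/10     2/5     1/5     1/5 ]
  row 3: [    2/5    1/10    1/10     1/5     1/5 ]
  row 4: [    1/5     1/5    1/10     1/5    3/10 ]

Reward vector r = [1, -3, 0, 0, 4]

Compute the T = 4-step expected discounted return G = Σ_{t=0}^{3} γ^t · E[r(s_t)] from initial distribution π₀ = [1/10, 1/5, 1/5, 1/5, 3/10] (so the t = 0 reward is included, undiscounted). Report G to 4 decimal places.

G = 1.9750

t=0: π = [0.1000, 0.2000, 0.2000, 0.2000, 0.3000], E[r] = 0.7000, γ^t·E[r] = 0.700000, running G = 0.700000
t=1: π = [0.2400, 0.1500, 0.1900, 0.1900, 0.2300], E[r] = 0.7100, γ^t·E[r] = 0.568000, running G = 1.268000
t=2: π = [0.2340, 0.1710, 0.1960, 0.1760, 0.2230], E[r] = 0.6130, γ^t·E[r] = 0.392320, running G = 1.660320
t=3: π = [0.2327, 0.1691, 0.1993, 0.1766, 0.2223], E[r] = 0.6146, γ^t·E[r] = 0.314675, running G = 1.974995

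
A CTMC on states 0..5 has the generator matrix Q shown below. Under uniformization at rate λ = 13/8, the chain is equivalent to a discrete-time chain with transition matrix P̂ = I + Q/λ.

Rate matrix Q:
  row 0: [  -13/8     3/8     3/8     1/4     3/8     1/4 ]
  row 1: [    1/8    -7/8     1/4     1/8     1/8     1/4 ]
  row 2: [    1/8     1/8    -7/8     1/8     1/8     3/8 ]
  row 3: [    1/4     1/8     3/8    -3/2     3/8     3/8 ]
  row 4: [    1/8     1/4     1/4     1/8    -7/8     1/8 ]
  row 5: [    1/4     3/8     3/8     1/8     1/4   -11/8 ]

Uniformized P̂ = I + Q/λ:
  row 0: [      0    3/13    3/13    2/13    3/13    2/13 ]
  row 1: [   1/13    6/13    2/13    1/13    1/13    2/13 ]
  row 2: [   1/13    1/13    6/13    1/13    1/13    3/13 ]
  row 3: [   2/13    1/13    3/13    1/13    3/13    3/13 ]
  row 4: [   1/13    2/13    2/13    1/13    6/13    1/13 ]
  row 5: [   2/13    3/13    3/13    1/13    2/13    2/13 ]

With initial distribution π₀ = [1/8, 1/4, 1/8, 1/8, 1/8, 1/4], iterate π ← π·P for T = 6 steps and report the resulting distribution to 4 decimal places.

π = [0.0892, 0.2125, 0.2598, 0.0838, 0.1889, 0.1657]

t=0: π = [0.1250, 0.2500, 0.1250, 0.1250, 0.1250, 0.2500]
t=1: π = [0.0962, 0.2404, 0.2308, 0.0865, 0.1827, 0.1635]
t=2: π = [0.0888, 0.2234, 0.2515, 0.0843, 0.1879, 0.1642]
t=3: π = [0.0892, 0.2162, 0.2572, 0.0838, 0.1884, 0.1652]
t=4: π = [0.0892, 0.2137, 0.2590, 0.0838, 0.1887, 0.1656]
t=5: π = [0.0892, 0.2128, 0.2596, 0.0838, 0.1889, 0.1657]
t=6: π = [0.0892, 0.2125, 0.2598, 0.0838, 0.1889, 0.1657]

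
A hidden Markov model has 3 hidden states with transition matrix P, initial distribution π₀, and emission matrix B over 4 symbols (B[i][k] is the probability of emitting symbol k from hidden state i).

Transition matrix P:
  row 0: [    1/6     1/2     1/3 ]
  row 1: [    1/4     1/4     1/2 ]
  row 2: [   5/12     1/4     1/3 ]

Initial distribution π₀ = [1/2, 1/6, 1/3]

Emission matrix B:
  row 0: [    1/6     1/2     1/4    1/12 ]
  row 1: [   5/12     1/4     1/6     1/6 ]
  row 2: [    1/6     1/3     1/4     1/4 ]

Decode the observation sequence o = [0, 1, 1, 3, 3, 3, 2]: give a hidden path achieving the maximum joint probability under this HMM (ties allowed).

t=0: δ = [8.333e-02, 6.944e-02, 5.556e-02]  (obs o_0=0)
t=1: δ = [1.157e-02, 1.042e-02, 1.157e-02]  ψ = [2, 0, 1]  (obs o_1=1)
t=2: δ = [2.411e-03, 1.447e-03, 1.736e-03]  ψ = [2, 0, 1]  (obs o_2=1)
t=3: δ = [6.028e-05, 2.009e-04, 2.009e-04]  ψ = [2, 0, 0]  (obs o_3=3)
t=4: δ = [6.977e-06, 8.372e-06, 2.512e-05]  ψ = [2, 1, 1]  (obs o_4=3)
t=5: δ = [8.721e-07, 1.047e-06, 2.093e-06]  ψ = [2, 2, 2]  (obs o_5=3)
t=6: δ = [2.180e-07, 8.721e-08, 1.744e-07]  ψ = [2, 2, 2]  (obs o_6=2)
backtrack: best end state = 0; path = [1, 2, 0, 1, 2, 2, 0]

path = [1, 2, 0, 1, 2, 2, 0]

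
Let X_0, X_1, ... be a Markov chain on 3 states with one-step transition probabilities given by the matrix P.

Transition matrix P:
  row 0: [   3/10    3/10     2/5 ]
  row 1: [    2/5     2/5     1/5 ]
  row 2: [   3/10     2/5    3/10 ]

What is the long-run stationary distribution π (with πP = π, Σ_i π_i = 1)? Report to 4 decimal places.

Balance equations π_j = Σ_i π_i·P[i][j]:
  π_0 = 3/10·π_0 + 2/5·π_1 + 3/10·π_2
  π_1 = 3/10·π_0 + 2/5·π_1 + 2/5·π_2
  normalize: π_0 + π_1 + π_2 = 1
Solving the linear system gives exactly π = [34/101, 37/101, 30/101].

π = [0.3366, 0.3663, 0.2970]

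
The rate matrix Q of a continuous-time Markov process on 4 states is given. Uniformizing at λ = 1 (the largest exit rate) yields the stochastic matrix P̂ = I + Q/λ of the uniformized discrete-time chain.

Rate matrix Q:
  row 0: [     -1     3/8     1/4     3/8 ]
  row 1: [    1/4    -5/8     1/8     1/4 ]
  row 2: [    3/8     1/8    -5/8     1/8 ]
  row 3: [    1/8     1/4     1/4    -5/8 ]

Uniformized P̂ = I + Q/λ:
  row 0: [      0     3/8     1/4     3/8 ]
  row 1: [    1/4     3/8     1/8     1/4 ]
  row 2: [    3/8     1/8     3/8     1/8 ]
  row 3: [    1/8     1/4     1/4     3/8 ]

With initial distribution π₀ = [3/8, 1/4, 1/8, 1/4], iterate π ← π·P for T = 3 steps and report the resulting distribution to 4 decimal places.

π = [0.1941, 0.2803, 0.2454, 0.2803]

t=0: π = [0.3750, 0.2500, 0.1250, 0.2500]
t=1: π = [0.1406, 0.3125, 0.2344, 0.3125]
t=2: π = [0.2051, 0.2773, 0.2402, 0.2773]
t=3: π = [0.1941, 0.2803, 0.2454, 0.2803]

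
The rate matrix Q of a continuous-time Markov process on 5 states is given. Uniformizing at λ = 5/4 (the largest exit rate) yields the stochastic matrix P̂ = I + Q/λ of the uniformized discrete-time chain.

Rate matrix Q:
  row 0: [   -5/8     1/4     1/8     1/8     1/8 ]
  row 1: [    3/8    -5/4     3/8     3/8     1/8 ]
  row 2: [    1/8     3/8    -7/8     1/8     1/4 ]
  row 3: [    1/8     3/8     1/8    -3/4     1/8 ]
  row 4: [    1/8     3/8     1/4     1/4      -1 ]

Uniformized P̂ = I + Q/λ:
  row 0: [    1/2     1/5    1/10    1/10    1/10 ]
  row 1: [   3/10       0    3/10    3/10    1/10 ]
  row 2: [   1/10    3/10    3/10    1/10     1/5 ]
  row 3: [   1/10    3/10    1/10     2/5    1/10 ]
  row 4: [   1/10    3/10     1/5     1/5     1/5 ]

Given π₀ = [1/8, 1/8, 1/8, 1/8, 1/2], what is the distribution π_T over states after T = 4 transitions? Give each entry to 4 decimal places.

t=0: π = [0.1250, 0.1250, 0.1250, 0.1250, 0.5000]
t=1: π = [0.1750, 0.2500, 0.2000, 0.2125, 0.1625]
t=2: π = [0.2200, 0.2075, 0.2063, 0.2300, 0.1363]
t=3: π = [0.2295, 0.2158, 0.1964, 0.2241, 0.1343]
t=4: π = [0.2350, 0.2123, 0.1959, 0.2238, 0.1331]

π = [0.2350, 0.2123, 0.1959, 0.2238, 0.1331]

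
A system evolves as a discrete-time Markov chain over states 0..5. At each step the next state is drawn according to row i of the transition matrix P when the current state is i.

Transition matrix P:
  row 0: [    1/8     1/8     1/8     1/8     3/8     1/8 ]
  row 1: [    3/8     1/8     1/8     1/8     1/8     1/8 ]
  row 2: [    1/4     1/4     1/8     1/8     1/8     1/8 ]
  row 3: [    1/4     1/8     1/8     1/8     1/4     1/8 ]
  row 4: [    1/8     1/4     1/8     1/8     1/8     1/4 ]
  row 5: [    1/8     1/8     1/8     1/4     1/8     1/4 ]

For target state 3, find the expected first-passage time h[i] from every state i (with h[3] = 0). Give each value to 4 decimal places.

First-step conditioning: h[3] = 0; for i ≠ 3, h[i] = 1 + Σ_k P[i][k]·h[k].
  h[0] = 1 + 1/8·h[0] + 1/8·h[1] + 1/8·h[2] + 3/8·h[4] + 1/8·h[5]
  h[1] = 1 + 3/8·h[0] + 1/8·h[1] + 1/8·h[2] + 1/8·h[4] + 1/8·h[5]
  h[2] = 1 + 1/4·h[0] + 1/4·h[1] + 1/8·h[2] + 1/8·h[4] + 1/8·h[5]
  h[4] = 1 + 1/8·h[0] + 1/4·h[1] + 1/8·h[2] + 1/8·h[4] + 1/4·h[5]
  h[5] = 1 + 1/8·h[0] + 1/8·h[1] + 1/8·h[2] + 1/8·h[4] + 1/4·h[5]
Solving the 5×5 linear system over states ≠ 3 gives exactly h = [18880/2767, 18944/2767, 18952/2767, 0, 18624/2767, 16256/2767] (h[3] = 0 is the target).

h = [6.8233, 6.8464, 6.8493, 0.0000, 6.7308, 5.8750]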